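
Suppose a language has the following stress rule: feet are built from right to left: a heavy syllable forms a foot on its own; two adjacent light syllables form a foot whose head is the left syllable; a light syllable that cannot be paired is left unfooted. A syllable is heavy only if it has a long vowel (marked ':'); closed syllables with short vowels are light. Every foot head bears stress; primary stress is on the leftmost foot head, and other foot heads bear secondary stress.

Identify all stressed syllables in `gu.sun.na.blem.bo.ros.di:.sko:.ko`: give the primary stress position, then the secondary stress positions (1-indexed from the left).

Weights: 1 gu L, 2 sun L, 3 na L, 4 blem L, 5 bo L, 6 ros L, 7 di: H, 8 sko: H, 9 ko L.
Parse right to left (heavy = foot alone; LL = one foot; stranded L unfooted): (ˈgu.sun) (ˈna.blem) (ˈbo.ros) (ˈdi:) (ˈsko:) ko.
Foot heads: 1, 3, 5, 7, 8.
Primary stress on the leftmost head = syllable 1.
Secondary stress on 3, 5, 7, 8: ˈgu.sun.ˌna.blem.ˌbo.ros.ˌdi:.ˌsko:.ko.

primary 1, secondary 3, 5, 7, 8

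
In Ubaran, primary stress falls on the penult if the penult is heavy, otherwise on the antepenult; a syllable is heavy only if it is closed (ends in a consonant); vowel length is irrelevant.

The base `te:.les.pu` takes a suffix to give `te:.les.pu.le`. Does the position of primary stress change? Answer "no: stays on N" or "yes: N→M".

no: stays on 2

Base `te:.les.pu` (3 syllables):
  Weights: 1 te: L, 2 les H, 3 pu L.
  The penult (syllable 2, les) is heavy, so it takes stress.
  → primary stress on syllable 2.
Suffixed `te:.les.pu.le` (4 syllables):
  Weights: 2 les H, 3 pu L, 4 le L.
  The penult (syllable 3, pu) is light, so stress falls on the antepenult (syllable 2, les).
  → primary stress on syllable 2.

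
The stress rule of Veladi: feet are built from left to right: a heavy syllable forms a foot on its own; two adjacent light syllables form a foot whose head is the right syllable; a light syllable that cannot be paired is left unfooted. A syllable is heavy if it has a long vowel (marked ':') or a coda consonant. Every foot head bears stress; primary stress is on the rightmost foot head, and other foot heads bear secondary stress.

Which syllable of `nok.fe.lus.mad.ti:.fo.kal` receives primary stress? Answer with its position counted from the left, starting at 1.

Weights: 1 nok H, 2 fe L, 3 lus H, 4 mad H, 5 ti: H, 6 fo L, 7 kal H.
Parse left to right (heavy = foot alone; LL = one foot; stranded L unfooted): (ˈnok) fe (ˈlus) (ˈmad) (ˈti:) fo (ˈkal).
Foot heads: 1, 3, 4, 5, 7.
Primary stress on the rightmost head = syllable 7.
Primary stress: syllable 7 → nok.fe.lus.mad.ti:.fo.ˈkal.

7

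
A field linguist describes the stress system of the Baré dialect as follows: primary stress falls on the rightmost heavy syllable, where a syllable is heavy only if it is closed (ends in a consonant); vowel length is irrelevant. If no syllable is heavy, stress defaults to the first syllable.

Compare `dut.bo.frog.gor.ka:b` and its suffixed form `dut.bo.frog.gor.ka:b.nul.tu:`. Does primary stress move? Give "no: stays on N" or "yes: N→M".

Base `dut.bo.frog.gor.ka:b` (5 syllables):
  Weights: 1 dut H, 2 bo L, 3 frog H, 4 gor H, 5 ka:b H.
  Heavy syllables in the domain: 1, 3, 4, 5. The rightmost is syllable 5 (ka:b).
  → primary stress on syllable 5.
Suffixed `dut.bo.frog.gor.ka:b.nul.tu:` (7 syllables):
  Weights: 1 dut H, 2 bo L, 3 frog H, 4 gor H, 5 ka:b H, 6 nul H, 7 tu: L.
  Heavy syllables in the domain: 1, 3, 4, 5, 6. The rightmost is syllable 6 (nul).
  → primary stress on syllable 6.

yes: 5→6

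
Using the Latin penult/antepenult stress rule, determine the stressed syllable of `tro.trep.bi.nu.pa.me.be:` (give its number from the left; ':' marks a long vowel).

Classical Latin: stress the penult if heavy (long vowel or closed), else the antepenult.
Weights: 5 pa L, 6 me L, 7 be: H.
The penult (syllable 6, me) is light, so stress falls on the antepenult (syllable 5, pa).
Stress on syllable 5: tro.trep.bi.nu.ˈpa.me.be:.

5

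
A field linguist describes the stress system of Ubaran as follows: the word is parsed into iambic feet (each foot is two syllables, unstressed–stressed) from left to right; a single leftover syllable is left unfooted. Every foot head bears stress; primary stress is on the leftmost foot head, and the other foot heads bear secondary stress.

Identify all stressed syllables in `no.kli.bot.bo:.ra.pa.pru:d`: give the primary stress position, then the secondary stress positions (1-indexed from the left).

Parse left to right into iambic (σˈσ) feet: (no.ˈkli) (bot.ˈbo:) (ra.ˈpa) pru:d. Syllable 7 is left unfooted.
Foot heads (stressed positions): 2, 4, 6.
End Rule Leftmost: primary stress on the leftmost head = syllable 2.
Secondary stress on 4, 6: no.ˈkli.bot.ˌbo:.ra.ˌpa.pru:d.

primary 2, secondary 4, 6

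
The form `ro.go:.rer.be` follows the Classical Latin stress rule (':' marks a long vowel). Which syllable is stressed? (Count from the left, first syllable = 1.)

3

Classical Latin: stress the penult if heavy (long vowel or closed), else the antepenult.
Weights: 2 go: H, 3 rer H, 4 be L.
The penult (syllable 3, rer) is heavy, so it takes stress.
Stress on syllable 3: ro.go:.ˈrer.be.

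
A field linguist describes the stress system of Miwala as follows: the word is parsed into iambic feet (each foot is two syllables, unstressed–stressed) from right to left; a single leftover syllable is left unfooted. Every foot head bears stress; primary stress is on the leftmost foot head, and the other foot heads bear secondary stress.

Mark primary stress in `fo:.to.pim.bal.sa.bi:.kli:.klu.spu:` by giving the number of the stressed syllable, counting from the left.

3

Parse right to left into iambic (σˈσ) feet: fo: (to.ˈpim) (bal.ˈsa) (bi:.ˈkli:) (klu.ˈspu:). Syllable 1 is left unfooted.
Foot heads (stressed positions): 3, 5, 7, 9.
End Rule Leftmost: primary stress on the leftmost head = syllable 3.
Primary stress: syllable 3 → fo:.to.ˈpim.bal.sa.bi:.kli:.klu.spu:.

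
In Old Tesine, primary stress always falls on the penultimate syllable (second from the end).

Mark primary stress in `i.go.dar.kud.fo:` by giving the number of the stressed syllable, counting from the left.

The word has 5 syllables; the penultimate syllable (second from the end) is syllable 4 (kud).
Primary stress: syllable 4 → i.go.dar.ˈkud.fo:.

4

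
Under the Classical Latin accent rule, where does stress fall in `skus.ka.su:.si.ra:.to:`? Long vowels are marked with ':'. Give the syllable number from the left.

5

Classical Latin: stress the penult if heavy (long vowel or closed), else the antepenult.
Weights: 4 si L, 5 ra: H, 6 to: H.
The penult (syllable 5, ra:) is heavy, so it takes stress.
Stress on syllable 5: skus.ka.su:.si.ˈra:.to:.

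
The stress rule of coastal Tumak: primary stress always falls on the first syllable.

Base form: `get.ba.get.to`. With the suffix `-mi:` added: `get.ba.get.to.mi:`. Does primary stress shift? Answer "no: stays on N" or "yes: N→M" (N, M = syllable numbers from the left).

Base `get.ba.get.to` (4 syllables):
  The word has 4 syllables; the first syllable is syllable 1 (get).
  → primary stress on syllable 1.
Suffixed `get.ba.get.to.mi:` (5 syllables):
  The word has 5 syllables; the first syllable is syllable 1 (get).
  → primary stress on syllable 1.

no: stays on 1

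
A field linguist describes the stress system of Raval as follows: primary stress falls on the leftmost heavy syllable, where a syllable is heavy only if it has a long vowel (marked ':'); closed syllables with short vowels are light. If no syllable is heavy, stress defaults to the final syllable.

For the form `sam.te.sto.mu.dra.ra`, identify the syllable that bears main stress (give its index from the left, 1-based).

6

Weights: 1 sam L, 2 te L, 3 sto L, 4 mu L, 5 dra L, 6 ra L.
No heavy syllable in the domain; default to the final syllable = syllable 6.
Primary stress: syllable 6 → sam.te.sto.mu.dra.ˈra.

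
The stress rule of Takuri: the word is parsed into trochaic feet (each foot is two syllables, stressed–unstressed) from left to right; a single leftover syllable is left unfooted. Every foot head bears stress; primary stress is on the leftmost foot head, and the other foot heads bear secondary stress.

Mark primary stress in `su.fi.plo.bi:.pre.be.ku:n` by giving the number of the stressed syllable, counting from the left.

1

Parse left to right into trochaic (ˈσσ) feet: (ˈsu.fi) (ˈplo.bi:) (ˈpre.be) ku:n. Syllable 7 is left unfooted.
Foot heads (stressed positions): 1, 3, 5.
End Rule Leftmost: primary stress on the leftmost head = syllable 1.
Primary stress: syllable 1 → ˈsu.fi.plo.bi:.pre.be.ku:n.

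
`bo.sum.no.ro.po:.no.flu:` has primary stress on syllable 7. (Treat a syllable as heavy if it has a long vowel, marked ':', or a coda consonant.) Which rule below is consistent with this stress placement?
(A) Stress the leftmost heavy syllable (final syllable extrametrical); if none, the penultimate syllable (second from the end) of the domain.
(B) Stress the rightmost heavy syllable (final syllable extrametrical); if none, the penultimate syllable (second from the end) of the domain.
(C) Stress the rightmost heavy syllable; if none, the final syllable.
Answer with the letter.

C

Rule A → syllable 2 (observed: 7).
Rule B → syllable 5 (observed: 7).
Rule C → syllable 7 ✓.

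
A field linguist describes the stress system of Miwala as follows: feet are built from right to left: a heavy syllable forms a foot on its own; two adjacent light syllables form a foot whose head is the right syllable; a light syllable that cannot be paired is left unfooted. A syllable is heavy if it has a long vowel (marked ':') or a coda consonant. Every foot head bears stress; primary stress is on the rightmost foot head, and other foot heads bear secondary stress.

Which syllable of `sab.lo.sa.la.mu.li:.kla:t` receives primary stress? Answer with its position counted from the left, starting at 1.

Weights: 1 sab H, 2 lo L, 3 sa L, 4 la L, 5 mu L, 6 li: H, 7 kla:t H.
Parse right to left (heavy = foot alone; LL = one foot; stranded L unfooted): (ˈsab) (lo.ˈsa) (la.ˈmu) (ˈli:) (ˈkla:t).
Foot heads: 1, 3, 5, 6, 7.
Primary stress on the rightmost head = syllable 7.
Primary stress: syllable 7 → sab.lo.sa.la.mu.li:.ˈkla:t.

7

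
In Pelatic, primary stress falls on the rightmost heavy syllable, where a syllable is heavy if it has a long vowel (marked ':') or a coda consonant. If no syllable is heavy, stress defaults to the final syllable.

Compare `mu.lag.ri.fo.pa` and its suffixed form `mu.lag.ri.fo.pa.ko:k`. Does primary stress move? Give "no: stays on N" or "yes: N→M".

Base `mu.lag.ri.fo.pa` (5 syllables):
  Weights: 1 mu L, 2 lag H, 3 ri L, 4 fo L, 5 pa L.
  Heavy syllables in the domain: 2. The rightmost is syllable 2 (lag).
  → primary stress on syllable 2.
Suffixed `mu.lag.ri.fo.pa.ko:k` (6 syllables):
  Weights: 1 mu L, 2 lag H, 3 ri L, 4 fo L, 5 pa L, 6 ko:k H.
  Heavy syllables in the domain: 2, 6. The rightmost is syllable 6 (ko:k).
  → primary stress on syllable 6.

yes: 2→6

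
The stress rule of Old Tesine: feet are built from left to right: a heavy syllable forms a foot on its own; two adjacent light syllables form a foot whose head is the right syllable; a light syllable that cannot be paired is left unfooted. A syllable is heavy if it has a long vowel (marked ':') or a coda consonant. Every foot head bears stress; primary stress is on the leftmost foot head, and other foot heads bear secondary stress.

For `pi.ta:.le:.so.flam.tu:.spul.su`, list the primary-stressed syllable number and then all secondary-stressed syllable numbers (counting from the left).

Weights: 1 pi L, 2 ta: H, 3 le: H, 4 so L, 5 flam H, 6 tu: H, 7 spul H, 8 su L.
Parse left to right (heavy = foot alone; LL = one foot; stranded L unfooted): pi (ˈta:) (ˈle:) so (ˈflam) (ˈtu:) (ˈspul) su.
Foot heads: 2, 3, 5, 6, 7.
Primary stress on the leftmost head = syllable 2.
Secondary stress on 3, 5, 6, 7: pi.ˈta:.ˌle:.so.ˌflam.ˌtu:.ˌspul.su.

primary 2, secondary 3, 5, 6, 7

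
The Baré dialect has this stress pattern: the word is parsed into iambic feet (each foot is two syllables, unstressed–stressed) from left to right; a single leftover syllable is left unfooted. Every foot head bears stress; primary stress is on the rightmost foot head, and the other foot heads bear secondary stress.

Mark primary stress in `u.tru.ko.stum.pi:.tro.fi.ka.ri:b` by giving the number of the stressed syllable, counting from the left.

Parse left to right into iambic (σˈσ) feet: (u.ˈtru) (ko.ˈstum) (pi:.ˈtro) (fi.ˈka) ri:b. Syllable 9 is left unfooted.
Foot heads (stressed positions): 2, 4, 6, 8.
End Rule Rightmost: primary stress on the rightmost head = syllable 8.
Primary stress: syllable 8 → u.tru.ko.stum.pi:.tro.fi.ˈka.ri:b.

8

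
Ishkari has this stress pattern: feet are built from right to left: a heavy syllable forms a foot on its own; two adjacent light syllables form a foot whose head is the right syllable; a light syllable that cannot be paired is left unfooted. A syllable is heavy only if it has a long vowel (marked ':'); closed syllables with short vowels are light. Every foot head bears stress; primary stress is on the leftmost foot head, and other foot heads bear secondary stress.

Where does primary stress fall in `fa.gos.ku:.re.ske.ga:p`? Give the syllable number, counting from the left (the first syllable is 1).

Weights: 1 fa L, 2 gos L, 3 ku: H, 4 re L, 5 ske L, 6 ga:p H.
Parse right to left (heavy = foot alone; LL = one foot; stranded L unfooted): (fa.ˈgos) (ˈku:) (re.ˈske) (ˈga:p).
Foot heads: 2, 3, 5, 6.
Primary stress on the leftmost head = syllable 2.
Primary stress: syllable 2 → fa.ˈgos.ku:.re.ske.ga:p.

2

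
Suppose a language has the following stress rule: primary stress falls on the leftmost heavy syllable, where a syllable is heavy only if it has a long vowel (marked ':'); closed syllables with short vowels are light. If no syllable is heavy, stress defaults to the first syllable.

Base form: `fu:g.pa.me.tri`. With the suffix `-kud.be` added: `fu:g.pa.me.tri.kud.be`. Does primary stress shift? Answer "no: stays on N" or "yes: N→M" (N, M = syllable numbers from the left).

no: stays on 1

Base `fu:g.pa.me.tri` (4 syllables):
  Weights: 1 fu:g H, 2 pa L, 3 me L, 4 tri L.
  Heavy syllables in the domain: 1. The leftmost is syllable 1 (fu:g).
  → primary stress on syllable 1.
Suffixed `fu:g.pa.me.tri.kud.be` (6 syllables):
  Weights: 1 fu:g H, 2 pa L, 3 me L, 4 tri L, 5 kud L, 6 be L.
  Heavy syllables in the domain: 1. The leftmost is syllable 1 (fu:g).
  → primary stress on syllable 1.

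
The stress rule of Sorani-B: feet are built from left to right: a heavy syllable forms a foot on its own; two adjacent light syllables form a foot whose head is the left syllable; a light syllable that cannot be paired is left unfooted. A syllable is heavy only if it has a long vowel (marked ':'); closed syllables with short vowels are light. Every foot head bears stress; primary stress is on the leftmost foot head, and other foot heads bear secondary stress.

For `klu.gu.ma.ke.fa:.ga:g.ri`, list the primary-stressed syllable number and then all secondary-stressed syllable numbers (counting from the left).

primary 1, secondary 3, 5, 6

Weights: 1 klu L, 2 gu L, 3 ma L, 4 ke L, 5 fa: H, 6 ga:g H, 7 ri L.
Parse left to right (heavy = foot alone; LL = one foot; stranded L unfooted): (ˈklu.gu) (ˈma.ke) (ˈfa:) (ˈga:g) ri.
Foot heads: 1, 3, 5, 6.
Primary stress on the leftmost head = syllable 1.
Secondary stress on 3, 5, 6: ˈklu.gu.ˌma.ke.ˌfa:.ˌga:g.ri.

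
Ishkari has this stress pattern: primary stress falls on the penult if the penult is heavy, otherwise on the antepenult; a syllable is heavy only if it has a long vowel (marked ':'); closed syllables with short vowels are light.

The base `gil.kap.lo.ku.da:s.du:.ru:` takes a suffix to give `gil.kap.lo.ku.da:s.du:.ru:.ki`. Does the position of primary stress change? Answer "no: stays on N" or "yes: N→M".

yes: 6→7

Base `gil.kap.lo.ku.da:s.du:.ru:` (7 syllables):
  Weights: 5 da:s H, 6 du: H, 7 ru: H.
  The penult (syllable 6, du:) is heavy, so it takes stress.
  → primary stress on syllable 6.
Suffixed `gil.kap.lo.ku.da:s.du:.ru:.ki` (8 syllables):
  Weights: 6 du: H, 7 ru: H, 8 ki L.
  The penult (syllable 7, ru:) is heavy, so it takes stress.
  → primary stress on syllable 7.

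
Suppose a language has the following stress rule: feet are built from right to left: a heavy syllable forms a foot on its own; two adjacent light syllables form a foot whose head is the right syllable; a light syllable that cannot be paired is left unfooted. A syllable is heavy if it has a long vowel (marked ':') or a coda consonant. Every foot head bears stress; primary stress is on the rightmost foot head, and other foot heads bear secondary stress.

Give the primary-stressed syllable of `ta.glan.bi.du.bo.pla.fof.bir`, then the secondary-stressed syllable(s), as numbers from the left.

primary 8, secondary 2, 4, 6, 7

Weights: 1 ta L, 2 glan H, 3 bi L, 4 du L, 5 bo L, 6 pla L, 7 fof H, 8 bir H.
Parse right to left (heavy = foot alone; LL = one foot; stranded L unfooted): ta (ˈglan) (bi.ˈdu) (bo.ˈpla) (ˈfof) (ˈbir).
Foot heads: 2, 4, 6, 7, 8.
Primary stress on the rightmost head = syllable 8.
Secondary stress on 2, 4, 6, 7: ta.ˌglan.bi.ˌdu.bo.ˌpla.ˌfof.ˈbir.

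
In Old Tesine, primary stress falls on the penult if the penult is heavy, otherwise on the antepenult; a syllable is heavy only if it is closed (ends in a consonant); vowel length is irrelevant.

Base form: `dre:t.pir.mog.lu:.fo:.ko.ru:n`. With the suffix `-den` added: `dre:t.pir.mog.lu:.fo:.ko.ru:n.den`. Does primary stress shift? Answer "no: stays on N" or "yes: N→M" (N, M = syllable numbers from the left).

Base `dre:t.pir.mog.lu:.fo:.ko.ru:n` (7 syllables):
  Weights: 5 fo: L, 6 ko L, 7 ru:n H.
  The penult (syllable 6, ko) is light, so stress falls on the antepenult (syllable 5, fo:).
  → primary stress on syllable 5.
Suffixed `dre:t.pir.mog.lu:.fo:.ko.ru:n.den` (8 syllables):
  Weights: 6 ko L, 7 ru:n H, 8 den H.
  The penult (syllable 7, ru:n) is heavy, so it takes stress.
  → primary stress on syllable 7.

yes: 5→7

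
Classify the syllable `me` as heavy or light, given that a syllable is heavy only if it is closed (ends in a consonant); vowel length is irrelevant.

`me`: short vowel, open (no coda). Open (no coda) → light.

light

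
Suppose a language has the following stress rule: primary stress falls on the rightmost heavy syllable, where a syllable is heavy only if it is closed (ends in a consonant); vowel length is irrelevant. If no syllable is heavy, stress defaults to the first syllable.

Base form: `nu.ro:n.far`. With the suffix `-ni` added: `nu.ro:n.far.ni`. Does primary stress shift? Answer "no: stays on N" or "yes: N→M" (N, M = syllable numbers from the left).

Base `nu.ro:n.far` (3 syllables):
  Weights: 1 nu L, 2 ro:n H, 3 far H.
  Heavy syllables in the domain: 2, 3. The rightmost is syllable 3 (far).
  → primary stress on syllable 3.
Suffixed `nu.ro:n.far.ni` (4 syllables):
  Weights: 1 nu L, 2 ro:n H, 3 far H, 4 ni L.
  Heavy syllables in the domain: 2, 3. The rightmost is syllable 3 (far).
  → primary stress on syllable 3.

no: stays on 3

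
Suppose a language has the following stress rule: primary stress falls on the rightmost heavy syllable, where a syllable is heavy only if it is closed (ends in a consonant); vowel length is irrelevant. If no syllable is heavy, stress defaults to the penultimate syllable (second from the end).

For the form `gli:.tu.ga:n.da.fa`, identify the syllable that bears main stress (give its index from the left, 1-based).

3

Weights: 1 gli: L, 2 tu L, 3 ga:n H, 4 da L, 5 fa L.
Heavy syllables in the domain: 3. The rightmost is syllable 3 (ga:n).
Primary stress: syllable 3 → gli:.tu.ˈga:n.da.fa.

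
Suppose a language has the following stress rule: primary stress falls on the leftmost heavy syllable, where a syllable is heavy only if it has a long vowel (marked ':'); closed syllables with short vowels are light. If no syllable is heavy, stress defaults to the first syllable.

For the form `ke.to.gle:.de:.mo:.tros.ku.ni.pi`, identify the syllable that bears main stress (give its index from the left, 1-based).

3

Weights: 1 ke L, 2 to L, 3 gle: H, 4 de: H, 5 mo: H, 6 tros L, 7 ku L, 8 ni L, 9 pi L.
Heavy syllables in the domain: 3, 4, 5. The leftmost is syllable 3 (gle:).
Primary stress: syllable 3 → ke.to.ˈgle:.de:.mo:.tros.ku.ni.pi.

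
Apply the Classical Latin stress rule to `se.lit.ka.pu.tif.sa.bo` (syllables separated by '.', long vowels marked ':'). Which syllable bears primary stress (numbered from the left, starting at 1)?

Classical Latin: stress the penult if heavy (long vowel or closed), else the antepenult.
Weights: 5 tif H, 6 sa L, 7 bo L.
The penult (syllable 6, sa) is light, so stress falls on the antepenult (syllable 5, tif).
Stress on syllable 5: se.lit.ka.pu.ˈtif.sa.bo.

5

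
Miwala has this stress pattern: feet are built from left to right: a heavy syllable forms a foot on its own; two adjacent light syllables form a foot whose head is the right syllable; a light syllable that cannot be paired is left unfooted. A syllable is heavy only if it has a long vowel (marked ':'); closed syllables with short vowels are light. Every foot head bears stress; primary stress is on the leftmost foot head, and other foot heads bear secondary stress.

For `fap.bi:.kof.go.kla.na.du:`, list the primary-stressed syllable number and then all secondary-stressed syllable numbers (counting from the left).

primary 2, secondary 4, 6, 7

Weights: 1 fap L, 2 bi: H, 3 kof L, 4 go L, 5 kla L, 6 na L, 7 du: H.
Parse left to right (heavy = foot alone; LL = one foot; stranded L unfooted): fap (ˈbi:) (kof.ˈgo) (kla.ˈna) (ˈdu:).
Foot heads: 2, 4, 6, 7.
Primary stress on the leftmost head = syllable 2.
Secondary stress on 4, 6, 7: fap.ˈbi:.kof.ˌgo.kla.ˌna.ˌdu:.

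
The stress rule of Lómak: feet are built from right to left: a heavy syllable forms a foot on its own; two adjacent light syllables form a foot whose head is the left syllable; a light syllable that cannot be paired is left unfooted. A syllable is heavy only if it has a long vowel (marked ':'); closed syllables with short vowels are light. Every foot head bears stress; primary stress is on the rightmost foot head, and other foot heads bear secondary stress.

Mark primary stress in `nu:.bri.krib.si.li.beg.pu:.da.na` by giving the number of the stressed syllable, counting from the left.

8

Weights: 1 nu: H, 2 bri L, 3 krib L, 4 si L, 5 li L, 6 beg L, 7 pu: H, 8 da L, 9 na L.
Parse right to left (heavy = foot alone; LL = one foot; stranded L unfooted): (ˈnu:) bri (ˈkrib.si) (ˈli.beg) (ˈpu:) (ˈda.na).
Foot heads: 1, 3, 5, 7, 8.
Primary stress on the rightmost head = syllable 8.
Primary stress: syllable 8 → nu:.bri.krib.si.li.beg.pu:.ˈda.na.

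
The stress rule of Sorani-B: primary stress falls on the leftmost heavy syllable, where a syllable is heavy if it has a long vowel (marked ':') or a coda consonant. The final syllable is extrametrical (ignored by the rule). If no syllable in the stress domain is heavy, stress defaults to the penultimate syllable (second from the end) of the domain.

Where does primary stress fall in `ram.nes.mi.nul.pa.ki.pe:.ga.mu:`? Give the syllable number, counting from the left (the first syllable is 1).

1

The final syllable (9, mu:) is extrametrical; the stress domain is syllables 1–8.
Weights: 1 ram H, 2 nes H, 3 mi L, 4 nul H, 5 pa L, 6 ki L, 7 pe: H, 8 ga L.
Heavy syllables in the domain: 1, 2, 4, 7. The leftmost is syllable 1 (ram).
Primary stress: syllable 1 → ˈram.nes.mi.nul.pa.ki.pe:.ga.mu:.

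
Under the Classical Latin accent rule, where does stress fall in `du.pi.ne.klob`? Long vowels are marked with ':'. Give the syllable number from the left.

2

Classical Latin: stress the penult if heavy (long vowel or closed), else the antepenult.
Weights: 2 pi L, 3 ne L, 4 klob H.
The penult (syllable 3, ne) is light, so stress falls on the antepenult (syllable 2, pi).
Stress on syllable 2: du.ˈpi.ne.klob.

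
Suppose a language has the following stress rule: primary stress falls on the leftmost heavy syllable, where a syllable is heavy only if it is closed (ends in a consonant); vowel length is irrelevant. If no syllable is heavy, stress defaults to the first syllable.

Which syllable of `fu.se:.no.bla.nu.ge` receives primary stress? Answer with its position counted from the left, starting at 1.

Weights: 1 fu L, 2 se: L, 3 no L, 4 bla L, 5 nu L, 6 ge L.
No heavy syllable in the domain; default to the first syllable = syllable 1.
Primary stress: syllable 1 → ˈfu.se:.no.bla.nu.ge.

1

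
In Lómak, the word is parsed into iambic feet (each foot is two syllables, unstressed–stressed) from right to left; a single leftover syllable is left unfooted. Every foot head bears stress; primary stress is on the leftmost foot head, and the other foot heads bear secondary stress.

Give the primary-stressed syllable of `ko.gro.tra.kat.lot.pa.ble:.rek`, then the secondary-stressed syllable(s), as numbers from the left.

primary 2, secondary 4, 6, 8

Parse right to left into iambic (σˈσ) feet: (ko.ˈgro) (tra.ˈkat) (lot.ˈpa) (ble:.ˈrek).
Foot heads (stressed positions): 2, 4, 6, 8.
End Rule Leftmost: primary stress on the leftmost head = syllable 2.
Secondary stress on 4, 6, 8: ko.ˈgro.tra.ˌkat.lot.ˌpa.ble:.ˌrek.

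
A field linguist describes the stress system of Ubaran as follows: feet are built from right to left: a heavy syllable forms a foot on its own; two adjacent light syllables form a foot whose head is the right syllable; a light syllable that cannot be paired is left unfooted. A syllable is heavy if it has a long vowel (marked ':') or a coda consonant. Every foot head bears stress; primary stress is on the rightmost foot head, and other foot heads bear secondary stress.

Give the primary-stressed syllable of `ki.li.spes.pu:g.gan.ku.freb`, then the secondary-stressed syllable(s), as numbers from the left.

primary 7, secondary 2, 3, 4, 5

Weights: 1 ki L, 2 li L, 3 spes H, 4 pu:g H, 5 gan H, 6 ku L, 7 freb H.
Parse right to left (heavy = foot alone; LL = one foot; stranded L unfooted): (ki.ˈli) (ˈspes) (ˈpu:g) (ˈgan) ku (ˈfreb).
Foot heads: 2, 3, 4, 5, 7.
Primary stress on the rightmost head = syllable 7.
Secondary stress on 2, 3, 4, 5: ki.ˌli.ˌspes.ˌpu:g.ˌgan.ku.ˈfreb.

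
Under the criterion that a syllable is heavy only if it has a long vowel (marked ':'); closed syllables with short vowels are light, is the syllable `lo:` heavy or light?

`lo:`: long vowel, open (no coda). Long vowel → heavy.

heavy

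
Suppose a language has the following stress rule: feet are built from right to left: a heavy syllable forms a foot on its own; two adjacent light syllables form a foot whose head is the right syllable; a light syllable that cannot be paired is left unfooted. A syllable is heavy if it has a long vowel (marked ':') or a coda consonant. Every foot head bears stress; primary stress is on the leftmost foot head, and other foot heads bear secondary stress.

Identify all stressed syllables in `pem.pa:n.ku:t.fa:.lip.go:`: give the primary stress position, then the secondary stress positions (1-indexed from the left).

Weights: 1 pem H, 2 pa:n H, 3 ku:t H, 4 fa: H, 5 lip H, 6 go: H.
Parse right to left (heavy = foot alone; LL = one foot; stranded L unfooted): (ˈpem) (ˈpa:n) (ˈku:t) (ˈfa:) (ˈlip) (ˈgo:).
Foot heads: 1, 2, 3, 4, 5, 6.
Primary stress on the leftmost head = syllable 1.
Secondary stress on 2, 3, 4, 5, 6: ˈpem.ˌpa:n.ˌku:t.ˌfa:.ˌlip.ˌgo:.

primary 1, secondary 2, 3, 4, 5, 6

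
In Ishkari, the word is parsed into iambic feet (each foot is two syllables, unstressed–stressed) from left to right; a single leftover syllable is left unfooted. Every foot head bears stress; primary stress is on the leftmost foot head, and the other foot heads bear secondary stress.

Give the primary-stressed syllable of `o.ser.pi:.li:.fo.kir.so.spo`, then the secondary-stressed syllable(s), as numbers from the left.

Parse left to right into iambic (σˈσ) feet: (o.ˈser) (pi:.ˈli:) (fo.ˈkir) (so.ˈspo).
Foot heads (stressed positions): 2, 4, 6, 8.
End Rule Leftmost: primary stress on the leftmost head = syllable 2.
Secondary stress on 4, 6, 8: o.ˈser.pi:.ˌli:.fo.ˌkir.so.ˌspo.

primary 2, secondary 4, 6, 8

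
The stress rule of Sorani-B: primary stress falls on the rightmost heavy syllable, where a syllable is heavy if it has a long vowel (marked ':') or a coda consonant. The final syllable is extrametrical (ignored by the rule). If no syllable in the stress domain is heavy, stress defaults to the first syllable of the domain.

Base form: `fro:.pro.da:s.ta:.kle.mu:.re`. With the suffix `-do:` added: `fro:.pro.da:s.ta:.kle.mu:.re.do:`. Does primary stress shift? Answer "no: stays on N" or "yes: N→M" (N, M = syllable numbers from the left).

no: stays on 6

Base `fro:.pro.da:s.ta:.kle.mu:.re` (7 syllables):
  The final syllable (7, re) is extrametrical; the stress domain is syllables 1–6.
  Weights: 1 fro: H, 2 pro L, 3 da:s H, 4 ta: H, 5 kle L, 6 mu: H.
  Heavy syllables in the domain: 1, 3, 4, 6. The rightmost is syllable 6 (mu:).
  → primary stress on syllable 6.
Suffixed `fro:.pro.da:s.ta:.kle.mu:.re.do:` (8 syllables):
  The final syllable (8, do:) is extrametrical; the stress domain is syllables 1–7.
  Weights: 1 fro: H, 2 pro L, 3 da:s H, 4 ta: H, 5 kle L, 6 mu: H, 7 re L.
  Heavy syllables in the domain: 1, 3, 4, 6. The rightmost is syllable 6 (mu:).
  → primary stress on syllable 6.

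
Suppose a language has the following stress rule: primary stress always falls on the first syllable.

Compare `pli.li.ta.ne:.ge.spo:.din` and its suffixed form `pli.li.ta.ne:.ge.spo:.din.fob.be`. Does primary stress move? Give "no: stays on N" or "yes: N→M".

Base `pli.li.ta.ne:.ge.spo:.din` (7 syllables):
  The word has 7 syllables; the first syllable is syllable 1 (pli).
  → primary stress on syllable 1.
Suffixed `pli.li.ta.ne:.ge.spo:.din.fob.be` (9 syllables):
  The word has 9 syllables; the first syllable is syllable 1 (pli).
  → primary stress on syllable 1.

no: stays on 1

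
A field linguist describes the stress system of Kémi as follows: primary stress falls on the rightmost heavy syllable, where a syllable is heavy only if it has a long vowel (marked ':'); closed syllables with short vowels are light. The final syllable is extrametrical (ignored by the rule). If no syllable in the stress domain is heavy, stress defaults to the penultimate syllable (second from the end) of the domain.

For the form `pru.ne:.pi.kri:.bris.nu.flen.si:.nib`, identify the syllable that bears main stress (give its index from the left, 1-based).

The final syllable (9, nib) is extrametrical; the stress domain is syllables 1–8.
Weights: 1 pru L, 2 ne: H, 3 pi L, 4 kri: H, 5 bris L, 6 nu L, 7 flen L, 8 si: H.
Heavy syllables in the domain: 2, 4, 8. The rightmost is syllable 8 (si:).
Primary stress: syllable 8 → pru.ne:.pi.kri:.bris.nu.flen.ˈsi:.nib.

8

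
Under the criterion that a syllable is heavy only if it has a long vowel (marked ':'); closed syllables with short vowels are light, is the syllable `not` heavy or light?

`not`: short vowel, closed (coda /t/). Short vowel → light.

light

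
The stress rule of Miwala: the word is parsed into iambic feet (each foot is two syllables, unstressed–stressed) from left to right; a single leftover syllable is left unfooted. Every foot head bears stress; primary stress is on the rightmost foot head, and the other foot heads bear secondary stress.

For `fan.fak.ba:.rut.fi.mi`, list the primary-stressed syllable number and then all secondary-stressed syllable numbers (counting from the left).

Parse left to right into iambic (σˈσ) feet: (fan.ˈfak) (ba:.ˈrut) (fi.ˈmi).
Foot heads (stressed positions): 2, 4, 6.
End Rule Rightmost: primary stress on the rightmost head = syllable 6.
Secondary stress on 2, 4: fan.ˌfak.ba:.ˌrut.fi.ˈmi.

primary 6, secondary 2, 4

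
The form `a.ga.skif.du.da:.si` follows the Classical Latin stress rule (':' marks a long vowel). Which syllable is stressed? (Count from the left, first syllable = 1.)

Classical Latin: stress the penult if heavy (long vowel or closed), else the antepenult.
Weights: 4 du L, 5 da: H, 6 si L.
The penult (syllable 5, da:) is heavy, so it takes stress.
Stress on syllable 5: a.ga.skif.du.ˈda:.si.

5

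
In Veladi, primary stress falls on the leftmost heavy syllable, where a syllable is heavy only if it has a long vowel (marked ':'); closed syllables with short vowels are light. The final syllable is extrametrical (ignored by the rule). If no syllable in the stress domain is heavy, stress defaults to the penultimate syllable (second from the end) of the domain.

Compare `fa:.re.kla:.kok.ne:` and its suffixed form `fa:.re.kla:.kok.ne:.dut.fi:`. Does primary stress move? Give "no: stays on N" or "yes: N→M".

no: stays on 1

Base `fa:.re.kla:.kok.ne:` (5 syllables):
  The final syllable (5, ne:) is extrametrical; the stress domain is syllables 1–4.
  Weights: 1 fa: H, 2 re L, 3 kla: H, 4 kok L.
  Heavy syllables in the domain: 1, 3. The leftmost is syllable 1 (fa:).
  → primary stress on syllable 1.
Suffixed `fa:.re.kla:.kok.ne:.dut.fi:` (7 syllables):
  The final syllable (7, fi:) is extrametrical; the stress domain is syllables 1–6.
  Weights: 1 fa: H, 2 re L, 3 kla: H, 4 kok L, 5 ne: H, 6 dut L.
  Heavy syllables in the domain: 1, 3, 5. The leftmost is syllable 1 (fa:).
  → primary stress on syllable 1.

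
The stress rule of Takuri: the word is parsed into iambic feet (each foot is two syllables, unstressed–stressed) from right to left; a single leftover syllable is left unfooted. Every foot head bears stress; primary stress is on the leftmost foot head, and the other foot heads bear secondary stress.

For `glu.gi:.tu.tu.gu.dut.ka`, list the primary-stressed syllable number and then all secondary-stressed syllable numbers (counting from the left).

Parse right to left into iambic (σˈσ) feet: glu (gi:.ˈtu) (tu.ˈgu) (dut.ˈka). Syllable 1 is left unfooted.
Foot heads (stressed positions): 3, 5, 7.
End Rule Leftmost: primary stress on the leftmost head = syllable 3.
Secondary stress on 5, 7: glu.gi:.ˈtu.tu.ˌgu.dut.ˌka.

primary 3, secondary 5, 7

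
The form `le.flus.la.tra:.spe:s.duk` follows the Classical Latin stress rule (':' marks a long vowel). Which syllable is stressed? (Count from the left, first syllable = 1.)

Classical Latin: stress the penult if heavy (long vowel or closed), else the antepenult.
Weights: 4 tra: H, 5 spe:s H, 6 duk H.
The penult (syllable 5, spe:s) is heavy, so it takes stress.
Stress on syllable 5: le.flus.la.tra:.ˈspe:s.duk.

5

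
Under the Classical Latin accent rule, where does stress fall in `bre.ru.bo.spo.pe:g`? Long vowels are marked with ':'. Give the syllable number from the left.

3

Classical Latin: stress the penult if heavy (long vowel or closed), else the antepenult.
Weights: 3 bo L, 4 spo L, 5 pe:g H.
The penult (syllable 4, spo) is light, so stress falls on the antepenult (syllable 3, bo).
Stress on syllable 3: bre.ru.ˈbo.spo.pe:g.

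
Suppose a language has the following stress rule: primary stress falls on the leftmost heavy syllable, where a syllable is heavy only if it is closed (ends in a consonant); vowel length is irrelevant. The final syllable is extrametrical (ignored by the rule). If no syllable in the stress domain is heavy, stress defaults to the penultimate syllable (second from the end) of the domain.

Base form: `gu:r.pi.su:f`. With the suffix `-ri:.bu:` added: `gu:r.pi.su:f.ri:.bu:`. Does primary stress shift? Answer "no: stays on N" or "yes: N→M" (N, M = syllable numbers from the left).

no: stays on 1

Base `gu:r.pi.su:f` (3 syllables):
  The final syllable (3, su:f) is extrametrical; the stress domain is syllables 1–2.
  Weights: 1 gu:r H, 2 pi L.
  Heavy syllables in the domain: 1. The leftmost is syllable 1 (gu:r).
  → primary stress on syllable 1.
Suffixed `gu:r.pi.su:f.ri:.bu:` (5 syllables):
  The final syllable (5, bu:) is extrametrical; the stress domain is syllables 1–4.
  Weights: 1 gu:r H, 2 pi L, 3 su:f H, 4 ri: L.
  Heavy syllables in the domain: 1, 3. The leftmost is syllable 1 (gu:r).
  → primary stress on syllable 1.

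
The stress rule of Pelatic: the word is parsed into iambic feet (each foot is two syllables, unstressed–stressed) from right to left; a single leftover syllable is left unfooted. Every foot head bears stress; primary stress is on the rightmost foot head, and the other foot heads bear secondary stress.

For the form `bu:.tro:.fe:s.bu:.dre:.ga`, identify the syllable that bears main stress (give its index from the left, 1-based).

Parse right to left into iambic (σˈσ) feet: (bu:.ˈtro:) (fe:s.ˈbu:) (dre:.ˈga).
Foot heads (stressed positions): 2, 4, 6.
End Rule Rightmost: primary stress on the rightmost head = syllable 6.
Primary stress: syllable 6 → bu:.tro:.fe:s.bu:.dre:.ˈga.

6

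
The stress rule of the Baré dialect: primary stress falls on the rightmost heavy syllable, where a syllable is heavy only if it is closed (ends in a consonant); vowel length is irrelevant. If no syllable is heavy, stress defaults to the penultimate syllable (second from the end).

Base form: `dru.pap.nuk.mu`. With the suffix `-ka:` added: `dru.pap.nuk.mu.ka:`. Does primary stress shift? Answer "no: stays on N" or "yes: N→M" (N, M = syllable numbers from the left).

Base `dru.pap.nuk.mu` (4 syllables):
  Weights: 1 dru L, 2 pap H, 3 nuk H, 4 mu L.
  Heavy syllables in the domain: 2, 3. The rightmost is syllable 3 (nuk).
  → primary stress on syllable 3.
Suffixed `dru.pap.nuk.mu.ka:` (5 syllables):
  Weights: 1 dru L, 2 pap H, 3 nuk H, 4 mu L, 5 ka: L.
  Heavy syllables in the domain: 2, 3. The rightmost is syllable 3 (nuk).
  → primary stress on syllable 3.

no: stays on 3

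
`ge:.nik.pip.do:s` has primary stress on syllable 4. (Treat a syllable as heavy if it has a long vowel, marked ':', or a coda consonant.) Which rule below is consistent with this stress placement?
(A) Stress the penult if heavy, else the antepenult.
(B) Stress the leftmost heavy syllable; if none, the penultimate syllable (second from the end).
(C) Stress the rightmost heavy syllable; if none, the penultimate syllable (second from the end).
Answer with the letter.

C

Rule A → syllable 3 (observed: 4).
Rule B → syllable 1 (observed: 4).
Rule C → syllable 4 ✓.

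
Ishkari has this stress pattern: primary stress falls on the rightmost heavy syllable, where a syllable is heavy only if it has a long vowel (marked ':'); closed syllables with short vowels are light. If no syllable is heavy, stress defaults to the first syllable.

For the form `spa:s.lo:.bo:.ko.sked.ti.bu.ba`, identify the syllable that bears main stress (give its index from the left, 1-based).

Weights: 1 spa:s H, 2 lo: H, 3 bo: H, 4 ko L, 5 sked L, 6 ti L, 7 bu L, 8 ba L.
Heavy syllables in the domain: 1, 2, 3. The rightmost is syllable 3 (bo:).
Primary stress: syllable 3 → spa:s.lo:.ˈbo:.ko.sked.ti.bu.ba.

3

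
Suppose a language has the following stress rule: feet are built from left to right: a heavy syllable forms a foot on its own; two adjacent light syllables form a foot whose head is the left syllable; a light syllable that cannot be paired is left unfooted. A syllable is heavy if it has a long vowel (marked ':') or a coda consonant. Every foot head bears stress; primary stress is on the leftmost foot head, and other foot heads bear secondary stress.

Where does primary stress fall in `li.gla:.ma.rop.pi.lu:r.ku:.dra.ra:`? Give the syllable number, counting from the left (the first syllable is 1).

2

Weights: 1 li L, 2 gla: H, 3 ma L, 4 rop H, 5 pi L, 6 lu:r H, 7 ku: H, 8 dra L, 9 ra: H.
Parse left to right (heavy = foot alone; LL = one foot; stranded L unfooted): li (ˈgla:) ma (ˈrop) pi (ˈlu:r) (ˈku:) dra (ˈra:).
Foot heads: 2, 4, 6, 7, 9.
Primary stress on the leftmost head = syllable 2.
Primary stress: syllable 2 → li.ˈgla:.ma.rop.pi.lu:r.ku:.dra.ra:.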